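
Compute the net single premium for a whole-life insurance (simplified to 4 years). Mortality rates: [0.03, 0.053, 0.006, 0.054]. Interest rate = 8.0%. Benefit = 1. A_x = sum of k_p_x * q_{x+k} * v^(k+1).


v = 0.925926
Year 0: k_p_x=1.0, q=0.03, term=0.027778
Year 1: k_p_x=0.97, q=0.053, term=0.044076
Year 2: k_p_x=0.91859, q=0.006, term=0.004375
Year 3: k_p_x=0.913078, q=0.054, term=0.036242
A_x = 0.1125


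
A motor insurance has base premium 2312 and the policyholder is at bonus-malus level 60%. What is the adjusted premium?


adjusted = base * BM_level / 100
= 2312 * 60 / 100
= 2312 * 0.6
= 1387.2


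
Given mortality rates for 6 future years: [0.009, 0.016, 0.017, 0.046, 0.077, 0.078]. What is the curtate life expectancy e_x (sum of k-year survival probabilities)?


e_x = sum_{k=1}^{n} k_p_x
k_p_x values:
  1_p_x = 0.991
  2_p_x = 0.975144
  3_p_x = 0.958567
  4_p_x = 0.914472
  5_p_x = 0.844058
  6_p_x = 0.778222
e_x = 5.4615


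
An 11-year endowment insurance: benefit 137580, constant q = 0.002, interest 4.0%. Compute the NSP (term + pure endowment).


Term component = 2388.4399
Pure endowment = 11_p_x * v^11 * benefit = 0.978219 * 0.649581 * 137580 = 87422.7627
NSP = 89811.2026


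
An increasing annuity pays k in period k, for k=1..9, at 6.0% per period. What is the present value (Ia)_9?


(Ia)_n = sum_{k=1}^{n} k * v^k, v = 1/(1+i)
v = 0.943396
Sum computed term by term:
(Ia)_9 = 31.3785


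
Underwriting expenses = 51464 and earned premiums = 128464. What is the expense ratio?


Expense ratio = expenses / premiums
= 51464 / 128464
= 0.4006


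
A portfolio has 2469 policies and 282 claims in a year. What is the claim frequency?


frequency = claims / policies
= 282 / 2469
= 0.1142


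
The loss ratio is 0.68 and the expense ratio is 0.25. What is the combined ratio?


Combined ratio = loss ratio + expense ratio
= 0.68 + 0.25
= 0.93


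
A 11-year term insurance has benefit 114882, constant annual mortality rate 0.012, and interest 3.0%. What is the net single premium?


NSP = benefit * sum_{k=0}^{n-1} k_p_x * q * v^(k+1)
With constant q=0.012, v=0.970874
Sum = 0.104977
NSP = 114882 * 0.104977
= 12059.9142


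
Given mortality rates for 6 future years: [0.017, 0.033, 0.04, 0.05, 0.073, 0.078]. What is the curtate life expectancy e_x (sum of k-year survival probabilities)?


e_x = sum_{k=1}^{n} k_p_x
k_p_x values:
  1_p_x = 0.983
  2_p_x = 0.950561
  3_p_x = 0.912539
  4_p_x = 0.866912
  5_p_x = 0.803627
  6_p_x = 0.740944
e_x = 5.2576


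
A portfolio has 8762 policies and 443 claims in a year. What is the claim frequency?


frequency = claims / policies
= 443 / 8762
= 0.0506


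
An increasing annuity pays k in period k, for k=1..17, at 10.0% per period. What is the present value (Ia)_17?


(Ia)_n = sum_{k=1}^{n} k * v^k, v = 1/(1+i)
v = 0.909091
Sum computed term by term:
(Ia)_17 = 54.6035


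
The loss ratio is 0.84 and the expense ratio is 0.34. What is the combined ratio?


Combined ratio = loss ratio + expense ratio
= 0.84 + 0.34
= 1.18


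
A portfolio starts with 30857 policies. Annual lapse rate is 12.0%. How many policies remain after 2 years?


remaining = initial * (1 - lapse)^years
= 30857 * (1 - 0.12)^2
= 30857 * 0.7744
= 23895.6608


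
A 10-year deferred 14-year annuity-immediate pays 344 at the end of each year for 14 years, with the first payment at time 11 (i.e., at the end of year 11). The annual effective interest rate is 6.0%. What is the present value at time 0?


PV at time 10 of the 14-year annuity-immediate:
a_n = 344 * (1-(1+0.06)^(-14))/0.06 = 3197.4745
Discount back 10 years to time 0:
PV = 3197.4745 * (1+0.06)^(-10)
= 3197.4745 * 0.558395
= 1785.453


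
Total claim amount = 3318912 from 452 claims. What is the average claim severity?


severity = total / number
= 3318912 / 452
= 7342.7257


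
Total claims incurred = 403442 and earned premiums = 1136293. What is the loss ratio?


Loss ratio = claims / premiums
= 403442 / 1136293
= 0.3551


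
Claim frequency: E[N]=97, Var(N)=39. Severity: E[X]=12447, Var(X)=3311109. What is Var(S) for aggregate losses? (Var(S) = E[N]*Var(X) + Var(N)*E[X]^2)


Var(S) = E[N]*Var(X) + Var(N)*E[X]^2
= 97*3311109 + 39*12447^2
= 321177573 + 6042184551
= 6.3634e+09


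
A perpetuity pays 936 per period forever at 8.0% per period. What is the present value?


PV = PMT / i
= 936 / 0.08
= 11700.0


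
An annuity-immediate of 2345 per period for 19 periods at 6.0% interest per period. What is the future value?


FV = PMT * ((1+i)^n - 1) / i
= 2345 * ((1.06)^19 - 1) / 0.06
= 2345 * (3.0256 - 1) / 0.06
= 79167.1805


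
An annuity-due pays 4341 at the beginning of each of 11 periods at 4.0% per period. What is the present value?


PV_due = PMT * (1-(1+i)^(-n))/i * (1+i)
PV_immediate = 38029.2294
PV_due = 38029.2294 * 1.04
= 39550.3986


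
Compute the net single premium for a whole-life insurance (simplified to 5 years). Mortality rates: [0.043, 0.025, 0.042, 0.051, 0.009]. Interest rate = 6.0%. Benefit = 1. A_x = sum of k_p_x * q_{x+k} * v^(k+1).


v = 0.943396
Year 0: k_p_x=1.0, q=0.043, term=0.040566
Year 1: k_p_x=0.957, q=0.025, term=0.021293
Year 2: k_p_x=0.933075, q=0.042, term=0.032904
Year 3: k_p_x=0.893886, q=0.051, term=0.03611
Year 4: k_p_x=0.848298, q=0.009, term=0.005705
A_x = 0.1366


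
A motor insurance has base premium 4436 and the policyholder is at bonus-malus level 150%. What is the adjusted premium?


adjusted = base * BM_level / 100
= 4436 * 150 / 100
= 4436 * 1.5
= 6654.0


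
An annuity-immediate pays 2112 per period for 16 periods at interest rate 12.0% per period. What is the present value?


PV = PMT * (1 - (1+i)^(-n)) / i
= 2112 * (1 - (1+0.12)^(-16)) / 0.12
= 2112 * (1 - 0.163122) / 0.12
= 2112 * 6.973986
= 14729.0588


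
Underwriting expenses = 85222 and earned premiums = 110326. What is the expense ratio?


Expense ratio = expenses / premiums
= 85222 / 110326
= 0.7725


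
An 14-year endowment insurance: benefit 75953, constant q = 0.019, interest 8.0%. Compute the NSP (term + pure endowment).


Term component = 10782.8424
Pure endowment = 14_p_x * v^14 * benefit = 0.76448 * 0.340461 * 75953 = 19768.7158
NSP = 30551.5583


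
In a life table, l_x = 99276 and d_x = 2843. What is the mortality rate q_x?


q_x = d_x / l_x
= 2843 / 99276
= 0.0286


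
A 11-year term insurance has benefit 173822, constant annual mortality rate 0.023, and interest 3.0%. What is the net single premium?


NSP = benefit * sum_{k=0}^{n-1} k_p_x * q * v^(k+1)
With constant q=0.023, v=0.970874
Sum = 0.191255
NSP = 173822 * 0.191255
= 33244.3343


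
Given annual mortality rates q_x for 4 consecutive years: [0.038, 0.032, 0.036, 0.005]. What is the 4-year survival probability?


p_k = 1 - q_k for each year
Survival = product of (1 - q_k)
= 0.962 * 0.968 * 0.964 * 0.995
= 0.8932


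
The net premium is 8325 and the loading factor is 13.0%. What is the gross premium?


Gross = net * (1 + loading)
= 8325 * (1 + 0.13)
= 8325 * 1.13
= 9407.25


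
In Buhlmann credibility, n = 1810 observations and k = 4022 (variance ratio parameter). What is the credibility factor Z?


Z = n / (n + k)
= 1810 / (1810 + 4022)
= 1810 / 5832
= 0.3104


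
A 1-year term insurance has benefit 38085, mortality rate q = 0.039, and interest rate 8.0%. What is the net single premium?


NSP = benefit * q * v
v = 1/(1+i) = 0.925926
NSP = 38085 * 0.039 * 0.925926
= 1375.2917


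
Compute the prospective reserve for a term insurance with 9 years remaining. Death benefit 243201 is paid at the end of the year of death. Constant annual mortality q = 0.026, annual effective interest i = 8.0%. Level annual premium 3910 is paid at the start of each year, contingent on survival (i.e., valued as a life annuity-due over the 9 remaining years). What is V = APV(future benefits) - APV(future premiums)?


v = 1/(1+i) = 0.925926
APV(future benefits) per unit = sum_{k=0}^{8} k_p_x * q * v^(k+1) = 0.148481
APV(future benefits) = 243201 * 0.148481 = 36110.7342
Life annuity-due factor ä_{x:9} = sum_{k=0}^{8} k_p_x * v^k = 6.167673
APV(future premiums) = 3910 * 6.167673 = 24115.6031
V = 36110.7342 - 24115.6031
= 11995.1311


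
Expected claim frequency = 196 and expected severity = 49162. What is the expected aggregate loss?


E[S] = E[N] * E[X]
= 196 * 49162
= 9.6358e+06


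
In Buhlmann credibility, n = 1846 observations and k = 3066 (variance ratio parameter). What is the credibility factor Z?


Z = n / (n + k)
= 1846 / (1846 + 3066)
= 1846 / 4912
= 0.3758


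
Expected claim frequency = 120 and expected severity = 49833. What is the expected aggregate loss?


E[S] = E[N] * E[X]
= 120 * 49833
= 5.9800e+06


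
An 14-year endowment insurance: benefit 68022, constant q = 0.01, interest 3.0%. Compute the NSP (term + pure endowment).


Term component = 7238.5046
Pure endowment = 14_p_x * v^14 * benefit = 0.868746 * 0.661118 * 68022 = 39067.9817
NSP = 46306.4863


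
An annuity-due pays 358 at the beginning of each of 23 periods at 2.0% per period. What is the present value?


PV_due = PMT * (1-(1+i)^(-n))/i * (1+i)
PV_immediate = 6548.6091
PV_due = 6548.6091 * 1.02
= 6679.5813


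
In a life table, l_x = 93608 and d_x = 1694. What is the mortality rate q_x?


q_x = d_x / l_x
= 1694 / 93608
= 0.0181


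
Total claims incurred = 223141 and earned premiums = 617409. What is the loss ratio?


Loss ratio = claims / premiums
= 223141 / 617409
= 0.3614


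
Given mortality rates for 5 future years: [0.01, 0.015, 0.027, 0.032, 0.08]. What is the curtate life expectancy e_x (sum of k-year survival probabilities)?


e_x = sum_{k=1}^{n} k_p_x
k_p_x values:
  1_p_x = 0.99
  2_p_x = 0.97515
  3_p_x = 0.948821
  4_p_x = 0.918459
  5_p_x = 0.844982
e_x = 4.6774


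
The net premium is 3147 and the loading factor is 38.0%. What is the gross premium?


Gross = net * (1 + loading)
= 3147 * (1 + 0.38)
= 3147 * 1.38
= 4342.86


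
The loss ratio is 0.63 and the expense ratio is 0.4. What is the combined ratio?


Combined ratio = loss ratio + expense ratio
= 0.63 + 0.4
= 1.03


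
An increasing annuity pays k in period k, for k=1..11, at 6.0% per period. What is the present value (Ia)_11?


(Ia)_n = sum_{k=1}^{n} k * v^k, v = 1/(1+i)
v = 0.943396
Sum computed term by term:
(Ia)_11 = 42.7571


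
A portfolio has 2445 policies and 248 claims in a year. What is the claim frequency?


frequency = claims / policies
= 248 / 2445
= 0.1014


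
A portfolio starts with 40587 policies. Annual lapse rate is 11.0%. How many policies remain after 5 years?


remaining = initial * (1 - lapse)^years
= 40587 * (1 - 0.11)^5
= 40587 * 0.558406
= 22664.0221


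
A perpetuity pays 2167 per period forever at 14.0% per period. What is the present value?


PV = PMT / i
= 2167 / 0.14
= 15478.5714


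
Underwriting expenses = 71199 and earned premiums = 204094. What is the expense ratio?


Expense ratio = expenses / premiums
= 71199 / 204094
= 0.3489


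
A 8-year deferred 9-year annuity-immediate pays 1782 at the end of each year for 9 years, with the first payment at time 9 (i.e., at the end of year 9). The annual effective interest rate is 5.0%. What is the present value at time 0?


PV at time 8 of the 9-year annuity-immediate:
a_n = 1782 * (1-(1+0.05)^(-9))/0.05 = 12666.1382
Discount back 8 years to time 0:
PV = 12666.1382 * (1+0.05)^(-8)
= 12666.1382 * 0.676839
= 8572.9409


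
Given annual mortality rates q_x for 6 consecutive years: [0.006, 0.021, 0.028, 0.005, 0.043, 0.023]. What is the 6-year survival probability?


p_k = 1 - q_k for each year
Survival = product of (1 - q_k)
= 0.994 * 0.979 * 0.972 * 0.995 * 0.957 * 0.977
= 0.88


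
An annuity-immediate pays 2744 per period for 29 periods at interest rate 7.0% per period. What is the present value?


PV = PMT * (1 - (1+i)^(-n)) / i
= 2744 * (1 - (1+0.07)^(-29)) / 0.07
= 2744 * (1 - 0.140563) / 0.07
= 2744 * 12.277674
= 33689.9376


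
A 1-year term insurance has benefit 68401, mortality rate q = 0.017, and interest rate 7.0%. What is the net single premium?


NSP = benefit * q * v
v = 1/(1+i) = 0.934579
NSP = 68401 * 0.017 * 0.934579
= 1086.7449


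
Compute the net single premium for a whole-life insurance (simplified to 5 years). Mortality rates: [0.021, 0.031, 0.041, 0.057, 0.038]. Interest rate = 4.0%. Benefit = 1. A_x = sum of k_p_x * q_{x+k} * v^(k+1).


v = 0.961538
Year 0: k_p_x=1.0, q=0.021, term=0.020192
Year 1: k_p_x=0.979, q=0.031, term=0.028059
Year 2: k_p_x=0.948651, q=0.041, term=0.034577
Year 3: k_p_x=0.909756, q=0.057, term=0.044327
Year 4: k_p_x=0.8579, q=0.038, term=0.026795
A_x = 0.154


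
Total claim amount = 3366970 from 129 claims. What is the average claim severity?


severity = total / number
= 3366970 / 129
= 26100.5426


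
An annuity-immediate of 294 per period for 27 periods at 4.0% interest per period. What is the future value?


FV = PMT * ((1+i)^n - 1) / i
= 294 * ((1.04)^27 - 1) / 0.04
= 294 * (2.883369 - 1) / 0.04
= 13842.759


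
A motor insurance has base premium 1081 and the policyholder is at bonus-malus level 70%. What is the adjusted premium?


adjusted = base * BM_level / 100
= 1081 * 70 / 100
= 1081 * 0.7
= 756.7


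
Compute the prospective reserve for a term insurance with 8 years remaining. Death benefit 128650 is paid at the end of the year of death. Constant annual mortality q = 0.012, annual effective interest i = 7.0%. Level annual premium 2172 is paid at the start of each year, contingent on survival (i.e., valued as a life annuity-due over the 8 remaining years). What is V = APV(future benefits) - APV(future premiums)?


v = 1/(1+i) = 0.934579
APV(future benefits) per unit = sum_{k=0}^{7} k_p_x * q * v^(k+1) = 0.069011
APV(future benefits) = 128650 * 0.069011 = 8878.2167
Life annuity-due factor ä_{x:8} = sum_{k=0}^{7} k_p_x * v^k = 6.153447
APV(future premiums) = 2172 * 6.153447 = 13365.2874
V = 8878.2167 - 13365.2874
= -4487.0707


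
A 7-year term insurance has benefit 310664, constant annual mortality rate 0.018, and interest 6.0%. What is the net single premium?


NSP = benefit * sum_{k=0}^{n-1} k_p_x * q * v^(k+1)
With constant q=0.018, v=0.943396
Sum = 0.095619
NSP = 310664 * 0.095619
= 29705.3357


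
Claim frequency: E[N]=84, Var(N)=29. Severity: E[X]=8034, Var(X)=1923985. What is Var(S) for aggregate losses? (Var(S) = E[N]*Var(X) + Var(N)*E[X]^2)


Var(S) = E[N]*Var(X) + Var(N)*E[X]^2
= 84*1923985 + 29*8034^2
= 161614740 + 1871809524
= 2.0334e+09


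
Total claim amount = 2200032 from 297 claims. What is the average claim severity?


severity = total / number
= 2200032 / 297
= 7407.5152


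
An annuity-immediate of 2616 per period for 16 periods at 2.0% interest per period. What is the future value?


FV = PMT * ((1+i)^n - 1) / i
= 2616 * ((1.02)^16 - 1) / 0.02
= 2616 * (1.372786 - 1) / 0.02
= 48760.3702


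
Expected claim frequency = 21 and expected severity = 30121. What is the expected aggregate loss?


E[S] = E[N] * E[X]
= 21 * 30121
= 632541


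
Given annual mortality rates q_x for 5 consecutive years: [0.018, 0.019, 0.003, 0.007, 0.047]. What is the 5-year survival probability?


p_k = 1 - q_k for each year
Survival = product of (1 - q_k)
= 0.982 * 0.981 * 0.997 * 0.993 * 0.953
= 0.9089


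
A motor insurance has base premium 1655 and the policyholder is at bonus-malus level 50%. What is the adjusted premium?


adjusted = base * BM_level / 100
= 1655 * 50 / 100
= 1655 * 0.5
= 827.5


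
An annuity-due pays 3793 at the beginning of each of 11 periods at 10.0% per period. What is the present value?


PV_due = PMT * (1-(1+i)^(-n))/i * (1+i)
PV_immediate = 24635.7664
PV_due = 24635.7664 * 1.1
= 27099.343


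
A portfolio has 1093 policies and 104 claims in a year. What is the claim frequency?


frequency = claims / policies
= 104 / 1093
= 0.0952


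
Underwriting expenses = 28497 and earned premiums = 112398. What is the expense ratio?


Expense ratio = expenses / premiums
= 28497 / 112398
= 0.2535


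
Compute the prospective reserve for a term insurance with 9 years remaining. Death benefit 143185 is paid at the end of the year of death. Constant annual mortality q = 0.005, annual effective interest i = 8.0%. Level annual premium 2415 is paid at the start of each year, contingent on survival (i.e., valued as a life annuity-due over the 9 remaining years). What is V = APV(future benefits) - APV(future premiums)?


v = 1/(1+i) = 0.925926
APV(future benefits) per unit = sum_{k=0}^{8} k_p_x * q * v^(k+1) = 0.030695
APV(future benefits) = 143185 * 0.030695 = 4395.0823
Life annuity-due factor ä_{x:9} = sum_{k=0}^{8} k_p_x * v^k = 6.630148
APV(future premiums) = 2415 * 6.630148 = 16011.8081
V = 4395.0823 - 16011.8081
= -11616.7258


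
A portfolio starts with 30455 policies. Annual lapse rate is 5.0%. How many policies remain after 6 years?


remaining = initial * (1 - lapse)^years
= 30455 * (1 - 0.05)^6
= 30455 * 0.735092
= 22387.2235


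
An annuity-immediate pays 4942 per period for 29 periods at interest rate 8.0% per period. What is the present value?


PV = PMT * (1 - (1+i)^(-n)) / i
= 4942 * (1 - (1+0.08)^(-29)) / 0.08
= 4942 * (1 - 0.107328) / 0.08
= 4942 * 11.158406
= 55144.8425


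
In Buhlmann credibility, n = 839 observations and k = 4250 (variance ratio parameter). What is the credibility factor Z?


Z = n / (n + k)
= 839 / (839 + 4250)
= 839 / 5089
= 0.1649


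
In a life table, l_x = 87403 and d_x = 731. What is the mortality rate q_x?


q_x = d_x / l_x
= 731 / 87403
= 0.0084


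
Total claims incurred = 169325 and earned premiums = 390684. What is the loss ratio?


Loss ratio = claims / premiums
= 169325 / 390684
= 0.4334


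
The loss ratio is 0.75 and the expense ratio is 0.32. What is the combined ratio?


Combined ratio = loss ratio + expense ratio
= 0.75 + 0.32
= 1.07


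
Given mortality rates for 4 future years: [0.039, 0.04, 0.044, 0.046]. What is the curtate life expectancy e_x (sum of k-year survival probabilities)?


e_x = sum_{k=1}^{n} k_p_x
k_p_x values:
  1_p_x = 0.961
  2_p_x = 0.92256
  3_p_x = 0.881967
  4_p_x = 0.841397
e_x = 3.6069


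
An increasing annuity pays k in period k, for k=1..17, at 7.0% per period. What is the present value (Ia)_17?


(Ia)_n = sum_{k=1}^{n} k * v^k, v = 1/(1+i)
v = 0.934579
Sum computed term by term:
(Ia)_17 = 72.3555


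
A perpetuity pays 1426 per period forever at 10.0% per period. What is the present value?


PV = PMT / i
= 1426 / 0.1
= 14260.0


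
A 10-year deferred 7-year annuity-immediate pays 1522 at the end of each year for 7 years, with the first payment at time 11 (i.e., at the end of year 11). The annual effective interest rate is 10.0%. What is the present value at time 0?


PV at time 10 of the 7-year annuity-immediate:
a_n = 1522 * (1-(1+0.1)^(-7))/0.1 = 7409.7334
Discount back 10 years to time 0:
PV = 7409.7334 * (1+0.1)^(-10)
= 7409.7334 * 0.385543
= 2856.773


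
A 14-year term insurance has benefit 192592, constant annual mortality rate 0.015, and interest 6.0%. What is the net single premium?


NSP = benefit * sum_{k=0}^{n-1} k_p_x * q * v^(k+1)
With constant q=0.015, v=0.943396
Sum = 0.12841
NSP = 192592 * 0.12841
= 24730.6515


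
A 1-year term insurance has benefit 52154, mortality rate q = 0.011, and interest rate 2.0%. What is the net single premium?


NSP = benefit * q * v
v = 1/(1+i) = 0.980392
NSP = 52154 * 0.011 * 0.980392
= 562.4451


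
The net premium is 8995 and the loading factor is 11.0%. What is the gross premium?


Gross = net * (1 + loading)
= 8995 * (1 + 0.11)
= 8995 * 1.11
= 9984.45


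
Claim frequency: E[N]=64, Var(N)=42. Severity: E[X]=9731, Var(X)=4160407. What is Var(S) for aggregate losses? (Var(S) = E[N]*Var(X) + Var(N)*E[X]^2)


Var(S) = E[N]*Var(X) + Var(N)*E[X]^2
= 64*4160407 + 42*9731^2
= 266266048 + 3977079162
= 4.2433e+09


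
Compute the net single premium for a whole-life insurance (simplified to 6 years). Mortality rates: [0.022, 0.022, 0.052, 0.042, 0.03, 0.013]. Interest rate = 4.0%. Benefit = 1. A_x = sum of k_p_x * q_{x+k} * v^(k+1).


v = 0.961538
Year 0: k_p_x=1.0, q=0.022, term=0.021154
Year 1: k_p_x=0.978, q=0.022, term=0.019893
Year 2: k_p_x=0.956484, q=0.052, term=0.044216
Year 3: k_p_x=0.906747, q=0.042, term=0.032554
Year 4: k_p_x=0.868663, q=0.03, term=0.021419
Year 5: k_p_x=0.842604, q=0.013, term=0.008657
A_x = 0.1479


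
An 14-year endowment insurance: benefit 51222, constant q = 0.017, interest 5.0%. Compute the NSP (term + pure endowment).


Term component = 7833.2989
Pure endowment = 14_p_x * v^14 * benefit = 0.786592 * 0.505068 * 51222 = 20349.5868
NSP = 28182.8856


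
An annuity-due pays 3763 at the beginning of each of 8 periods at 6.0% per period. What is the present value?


PV_due = PMT * (1-(1+i)^(-n))/i * (1+i)
PV_immediate = 23367.4541
PV_due = 23367.4541 * 1.06
= 24769.5014


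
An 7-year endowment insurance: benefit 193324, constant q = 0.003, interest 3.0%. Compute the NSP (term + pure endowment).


Term component = 3582.3025
Pure endowment = 7_p_x * v^7 * benefit = 0.979188 * 0.813092 * 193324 = 153918.672
NSP = 157500.9745


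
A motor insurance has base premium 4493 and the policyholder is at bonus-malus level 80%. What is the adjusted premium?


adjusted = base * BM_level / 100
= 4493 * 80 / 100
= 4493 * 0.8
= 3594.4


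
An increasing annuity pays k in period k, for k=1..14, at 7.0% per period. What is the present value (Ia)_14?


(Ia)_n = sum_{k=1}^{n} k * v^k, v = 1/(1+i)
v = 0.934579
Sum computed term by term:
(Ia)_14 = 56.1173


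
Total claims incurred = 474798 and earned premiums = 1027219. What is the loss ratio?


Loss ratio = claims / premiums
= 474798 / 1027219
= 0.4622


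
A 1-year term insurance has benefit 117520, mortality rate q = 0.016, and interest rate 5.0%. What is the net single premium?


NSP = benefit * q * v
v = 1/(1+i) = 0.952381
NSP = 117520 * 0.016 * 0.952381
= 1790.781


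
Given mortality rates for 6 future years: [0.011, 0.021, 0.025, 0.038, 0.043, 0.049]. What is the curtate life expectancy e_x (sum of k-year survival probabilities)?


e_x = sum_{k=1}^{n} k_p_x
k_p_x values:
  1_p_x = 0.989
  2_p_x = 0.968231
  3_p_x = 0.944025
  4_p_x = 0.908152
  5_p_x = 0.869102
  6_p_x = 0.826516
e_x = 5.505


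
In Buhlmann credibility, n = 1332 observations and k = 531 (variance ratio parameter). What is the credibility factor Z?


Z = n / (n + k)
= 1332 / (1332 + 531)
= 1332 / 1863
= 0.715


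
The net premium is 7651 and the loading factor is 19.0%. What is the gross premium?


Gross = net * (1 + loading)
= 7651 * (1 + 0.19)
= 7651 * 1.19
= 9104.69


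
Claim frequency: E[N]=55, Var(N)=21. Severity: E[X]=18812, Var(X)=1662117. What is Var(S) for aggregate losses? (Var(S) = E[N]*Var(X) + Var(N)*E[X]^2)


Var(S) = E[N]*Var(X) + Var(N)*E[X]^2
= 55*1662117 + 21*18812^2
= 91416435 + 7431718224
= 7.5231e+09


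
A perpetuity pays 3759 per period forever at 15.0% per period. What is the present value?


PV = PMT / i
= 3759 / 0.15
= 25060.0


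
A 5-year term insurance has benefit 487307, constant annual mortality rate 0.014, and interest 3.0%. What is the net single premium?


NSP = benefit * sum_{k=0}^{n-1} k_p_x * q * v^(k+1)
With constant q=0.014, v=0.970874
Sum = 0.062398
NSP = 487307 * 0.062398
= 30406.7685


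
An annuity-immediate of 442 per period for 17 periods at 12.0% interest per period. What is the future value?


FV = PMT * ((1+i)^n - 1) / i
= 442 * ((1.12)^17 - 1) / 0.12
= 442 * (6.866041 - 1) / 0.12
= 21606.5839


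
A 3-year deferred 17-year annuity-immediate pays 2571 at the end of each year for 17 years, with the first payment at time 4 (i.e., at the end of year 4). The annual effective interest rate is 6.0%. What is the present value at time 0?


PV at time 3 of the 17-year annuity-immediate:
a_n = 2571 * (1-(1+0.06)^(-17))/0.06 = 26937.0347
Discount back 3 years to time 0:
PV = 26937.0347 * (1+0.06)^(-3)
= 26937.0347 * 0.839619
= 22616.8537


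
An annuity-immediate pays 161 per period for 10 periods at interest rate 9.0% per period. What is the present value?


PV = PMT * (1 - (1+i)^(-n)) / i
= 161 * (1 - (1+0.09)^(-10)) / 0.09
= 161 * (1 - 0.422411) / 0.09
= 161 * 6.417658
= 1033.2429


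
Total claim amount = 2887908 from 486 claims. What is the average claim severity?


severity = total / number
= 2887908 / 486
= 5942.1975


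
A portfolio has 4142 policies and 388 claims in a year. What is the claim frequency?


frequency = claims / policies
= 388 / 4142
= 0.0937


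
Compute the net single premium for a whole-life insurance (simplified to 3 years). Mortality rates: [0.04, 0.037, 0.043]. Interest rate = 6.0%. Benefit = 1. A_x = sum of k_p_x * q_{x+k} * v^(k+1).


v = 0.943396
Year 0: k_p_x=1.0, q=0.04, term=0.037736
Year 1: k_p_x=0.96, q=0.037, term=0.031613
Year 2: k_p_x=0.92448, q=0.043, term=0.033377
A_x = 0.1027


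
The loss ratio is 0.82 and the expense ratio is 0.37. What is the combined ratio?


Combined ratio = loss ratio + expense ratio
= 0.82 + 0.37
= 1.19


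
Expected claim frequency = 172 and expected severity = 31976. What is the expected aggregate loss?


E[S] = E[N] * E[X]
= 172 * 31976
= 5.4999e+06


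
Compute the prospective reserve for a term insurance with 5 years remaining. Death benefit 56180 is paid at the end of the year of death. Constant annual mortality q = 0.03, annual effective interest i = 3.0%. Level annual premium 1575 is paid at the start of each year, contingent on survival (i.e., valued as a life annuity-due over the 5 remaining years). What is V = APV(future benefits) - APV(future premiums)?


v = 1/(1+i) = 0.970874
APV(future benefits) per unit = sum_{k=0}^{4} k_p_x * q * v^(k+1) = 0.129624
APV(future benefits) = 56180 * 0.129624 = 7282.29
Life annuity-due factor ä_{x:5} = sum_{k=0}^{4} k_p_x * v^k = 4.450432
APV(future premiums) = 1575 * 4.450432 = 7009.4309
V = 7282.29 - 7009.4309
= 272.859


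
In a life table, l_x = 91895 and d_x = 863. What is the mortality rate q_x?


q_x = d_x / l_x
= 863 / 91895
= 0.0094


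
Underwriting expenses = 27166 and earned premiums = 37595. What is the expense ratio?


Expense ratio = expenses / premiums
= 27166 / 37595
= 0.7226


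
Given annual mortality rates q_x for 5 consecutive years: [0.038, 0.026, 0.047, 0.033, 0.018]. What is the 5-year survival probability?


p_k = 1 - q_k for each year
Survival = product of (1 - q_k)
= 0.962 * 0.974 * 0.953 * 0.967 * 0.982
= 0.8479


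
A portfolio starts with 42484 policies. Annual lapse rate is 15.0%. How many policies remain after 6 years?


remaining = initial * (1 - lapse)^years
= 42484 * (1 - 0.15)^6
= 42484 * 0.37715
= 16022.82


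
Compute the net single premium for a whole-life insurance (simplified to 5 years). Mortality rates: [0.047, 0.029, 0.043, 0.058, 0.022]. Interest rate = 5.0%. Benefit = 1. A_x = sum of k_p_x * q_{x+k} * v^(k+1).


v = 0.952381
Year 0: k_p_x=1.0, q=0.047, term=0.044762
Year 1: k_p_x=0.953, q=0.029, term=0.025068
Year 2: k_p_x=0.925363, q=0.043, term=0.034373
Year 3: k_p_x=0.885572, q=0.058, term=0.042257
Year 4: k_p_x=0.834209, q=0.022, term=0.01438
A_x = 0.1608


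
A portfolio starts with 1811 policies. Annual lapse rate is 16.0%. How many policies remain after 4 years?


remaining = initial * (1 - lapse)^years
= 1811 * (1 - 0.16)^4
= 1811 * 0.497871
= 901.645


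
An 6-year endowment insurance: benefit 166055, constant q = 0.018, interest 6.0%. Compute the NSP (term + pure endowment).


Term component = 14095.3953
Pure endowment = 6_p_x * v^6 * benefit = 0.896745 * 0.704961 * 166055 = 104974.9538
NSP = 119070.3491


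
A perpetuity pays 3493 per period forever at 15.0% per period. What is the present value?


PV = PMT / i
= 3493 / 0.15
= 23286.6667


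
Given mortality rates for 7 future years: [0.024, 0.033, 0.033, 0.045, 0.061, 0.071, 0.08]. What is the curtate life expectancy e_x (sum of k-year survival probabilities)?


e_x = sum_{k=1}^{n} k_p_x
k_p_x values:
  1_p_x = 0.976
  2_p_x = 0.943792
  3_p_x = 0.912647
  4_p_x = 0.871578
  5_p_x = 0.818412
  6_p_x = 0.760304
  7_p_x = 0.69948
e_x = 5.9822


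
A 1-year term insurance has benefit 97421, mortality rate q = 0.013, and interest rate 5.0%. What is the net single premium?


NSP = benefit * q * v
v = 1/(1+i) = 0.952381
NSP = 97421 * 0.013 * 0.952381
= 1206.1648


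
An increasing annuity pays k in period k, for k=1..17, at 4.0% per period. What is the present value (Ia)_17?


(Ia)_n = sum_{k=1}^{n} k * v^k, v = 1/(1+i)
v = 0.961538
Sum computed term by term:
(Ia)_17 = 98.1238


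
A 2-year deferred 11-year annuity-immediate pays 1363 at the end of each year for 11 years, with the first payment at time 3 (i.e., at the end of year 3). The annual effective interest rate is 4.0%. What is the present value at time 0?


PV at time 2 of the 11-year annuity-immediate:
a_n = 1363 * (1-(1+0.04)^(-11))/0.04 = 11940.5298
Discount back 2 years to time 0:
PV = 11940.5298 * (1+0.04)^(-2)
= 11940.5298 * 0.924556
= 11039.691


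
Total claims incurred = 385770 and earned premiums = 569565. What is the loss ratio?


Loss ratio = claims / premiums
= 385770 / 569565
= 0.6773


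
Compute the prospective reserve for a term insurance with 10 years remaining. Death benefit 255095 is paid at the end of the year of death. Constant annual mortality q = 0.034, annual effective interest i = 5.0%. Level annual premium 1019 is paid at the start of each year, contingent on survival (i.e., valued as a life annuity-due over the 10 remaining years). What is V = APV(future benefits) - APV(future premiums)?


v = 1/(1+i) = 0.952381
APV(future benefits) per unit = sum_{k=0}^{9} k_p_x * q * v^(k+1) = 0.228938
APV(future benefits) = 255095 * 0.228938 = 58400.9408
Life annuity-due factor ä_{x:10} = sum_{k=0}^{9} k_p_x * v^k = 7.070144
APV(future premiums) = 1019 * 7.070144 = 7204.4771
V = 58400.9408 - 7204.4771
= 51196.4637


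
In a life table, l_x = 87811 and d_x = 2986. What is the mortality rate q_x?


q_x = d_x / l_x
= 2986 / 87811
= 0.034


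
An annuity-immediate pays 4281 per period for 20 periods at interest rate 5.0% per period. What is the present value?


PV = PMT * (1 - (1+i)^(-n)) / i
= 4281 * (1 - (1+0.05)^(-20)) / 0.05
= 4281 * (1 - 0.376889) / 0.05
= 4281 * 12.46221
= 53350.7225


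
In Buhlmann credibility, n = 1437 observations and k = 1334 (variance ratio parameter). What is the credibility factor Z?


Z = n / (n + k)
= 1437 / (1437 + 1334)
= 1437 / 2771
= 0.5186


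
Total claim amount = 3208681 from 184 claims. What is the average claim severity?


severity = total / number
= 3208681 / 184
= 17438.4837


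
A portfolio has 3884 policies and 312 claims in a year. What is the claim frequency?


frequency = claims / policies
= 312 / 3884
= 0.0803


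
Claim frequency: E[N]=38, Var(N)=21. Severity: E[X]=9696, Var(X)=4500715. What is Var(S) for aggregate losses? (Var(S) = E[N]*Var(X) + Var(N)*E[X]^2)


Var(S) = E[N]*Var(X) + Var(N)*E[X]^2
= 38*4500715 + 21*9696^2
= 171027170 + 1974260736
= 2.1453e+09


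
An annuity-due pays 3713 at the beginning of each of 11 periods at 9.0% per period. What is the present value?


PV_due = PMT * (1-(1+i)^(-n))/i * (1+i)
PV_immediate = 25267.6725
PV_due = 25267.6725 * 1.09
= 27541.763


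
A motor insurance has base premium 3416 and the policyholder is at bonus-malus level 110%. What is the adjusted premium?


adjusted = base * BM_level / 100
= 3416 * 110 / 100
= 3416 * 1.1
= 3757.6


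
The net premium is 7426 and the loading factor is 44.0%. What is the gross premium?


Gross = net * (1 + loading)
= 7426 * (1 + 0.44)
= 7426 * 1.44
= 10693.44


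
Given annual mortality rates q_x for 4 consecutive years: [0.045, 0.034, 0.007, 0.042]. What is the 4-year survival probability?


p_k = 1 - q_k for each year
Survival = product of (1 - q_k)
= 0.955 * 0.966 * 0.993 * 0.958
= 0.8776


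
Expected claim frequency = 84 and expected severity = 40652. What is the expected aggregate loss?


E[S] = E[N] * E[X]
= 84 * 40652
= 3.4148e+06


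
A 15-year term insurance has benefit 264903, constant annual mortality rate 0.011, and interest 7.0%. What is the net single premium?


NSP = benefit * sum_{k=0}^{n-1} k_p_x * q * v^(k+1)
With constant q=0.011, v=0.934579
Sum = 0.094106
NSP = 264903 * 0.094106
= 24929.061


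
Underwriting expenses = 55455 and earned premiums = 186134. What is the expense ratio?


Expense ratio = expenses / premiums
= 55455 / 186134
= 0.2979


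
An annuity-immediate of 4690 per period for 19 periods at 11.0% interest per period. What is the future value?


FV = PMT * ((1+i)^n - 1) / i
= 4690 * ((1.11)^19 - 1) / 0.11
= 4690 * (7.263344 - 1) / 0.11
= 267046.2007


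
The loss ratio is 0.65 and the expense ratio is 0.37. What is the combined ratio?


Combined ratio = loss ratio + expense ratio
= 0.65 + 0.37
= 1.02


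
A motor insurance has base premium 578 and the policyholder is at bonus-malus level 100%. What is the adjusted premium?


adjusted = base * BM_level / 100
= 578 * 100 / 100
= 578 * 1.0
= 578.0


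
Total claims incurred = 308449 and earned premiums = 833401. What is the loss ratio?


Loss ratio = claims / premiums
= 308449 / 833401
= 0.3701


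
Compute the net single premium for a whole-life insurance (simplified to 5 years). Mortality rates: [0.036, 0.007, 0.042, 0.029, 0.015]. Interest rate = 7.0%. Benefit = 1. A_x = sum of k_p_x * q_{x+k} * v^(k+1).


v = 0.934579
Year 0: k_p_x=1.0, q=0.036, term=0.033645
Year 1: k_p_x=0.964, q=0.007, term=0.005894
Year 2: k_p_x=0.957252, q=0.042, term=0.032819
Year 3: k_p_x=0.917047, q=0.029, term=0.020289
Year 4: k_p_x=0.890453, q=0.015, term=0.009523
A_x = 0.1022


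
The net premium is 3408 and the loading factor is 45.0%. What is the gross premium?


Gross = net * (1 + loading)
= 3408 * (1 + 0.45)
= 3408 * 1.45
= 4941.6


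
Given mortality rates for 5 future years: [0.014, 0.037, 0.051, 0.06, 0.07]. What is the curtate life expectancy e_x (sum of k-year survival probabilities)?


e_x = sum_{k=1}^{n} k_p_x
k_p_x values:
  1_p_x = 0.986
  2_p_x = 0.949518
  3_p_x = 0.901093
  4_p_x = 0.847027
  5_p_x = 0.787735
e_x = 4.4714


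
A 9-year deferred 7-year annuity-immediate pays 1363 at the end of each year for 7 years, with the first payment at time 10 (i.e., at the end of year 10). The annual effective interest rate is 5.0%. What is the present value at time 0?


PV at time 9 of the 7-year annuity-immediate:
a_n = 1363 * (1-(1+0.05)^(-7))/0.05 = 7886.8269
Discount back 9 years to time 0:
PV = 7886.8269 * (1+0.05)^(-9)
= 7886.8269 * 0.644609
= 5083.919


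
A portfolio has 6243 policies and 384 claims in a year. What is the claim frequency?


frequency = claims / policies
= 384 / 6243
= 0.0615


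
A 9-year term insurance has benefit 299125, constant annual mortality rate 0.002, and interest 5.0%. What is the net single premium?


NSP = benefit * sum_{k=0}^{n-1} k_p_x * q * v^(k+1)
With constant q=0.002, v=0.952381
Sum = 0.014112
NSP = 299125 * 0.014112
= 4221.133


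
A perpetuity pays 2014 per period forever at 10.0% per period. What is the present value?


PV = PMT / i
= 2014 / 0.1
= 20140.0


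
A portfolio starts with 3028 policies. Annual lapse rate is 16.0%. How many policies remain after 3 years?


remaining = initial * (1 - lapse)^years
= 3028 * (1 - 0.16)^3
= 3028 * 0.592704
= 1794.7077


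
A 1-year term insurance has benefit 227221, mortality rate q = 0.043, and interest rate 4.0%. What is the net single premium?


NSP = benefit * q * v
v = 1/(1+i) = 0.961538
NSP = 227221 * 0.043 * 0.961538
= 9394.7144


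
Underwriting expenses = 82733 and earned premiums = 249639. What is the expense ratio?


Expense ratio = expenses / premiums
= 82733 / 249639
= 0.3314


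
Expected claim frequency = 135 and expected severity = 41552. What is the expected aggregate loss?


E[S] = E[N] * E[X]
= 135 * 41552
= 5.6095e+06


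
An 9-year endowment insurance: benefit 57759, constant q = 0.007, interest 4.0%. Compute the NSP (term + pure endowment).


Term component = 2928.7479
Pure endowment = 9_p_x * v^9 * benefit = 0.938735 * 0.702587 * 57759 = 38094.5501
NSP = 41023.2979


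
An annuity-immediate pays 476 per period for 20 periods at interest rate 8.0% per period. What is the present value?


PV = PMT * (1 - (1+i)^(-n)) / i
= 476 * (1 - (1+0.08)^(-20)) / 0.08
= 476 * (1 - 0.214548) / 0.08
= 476 * 9.818147
= 4673.4382


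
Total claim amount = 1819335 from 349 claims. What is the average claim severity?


severity = total / number
= 1819335 / 349
= 5212.9943


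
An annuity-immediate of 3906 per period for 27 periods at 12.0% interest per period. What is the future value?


FV = PMT * ((1+i)^n - 1) / i
= 3906 * ((1.12)^27 - 1) / 0.12
= 3906 * (21.324881 - 1) / 0.12
= 661574.8698


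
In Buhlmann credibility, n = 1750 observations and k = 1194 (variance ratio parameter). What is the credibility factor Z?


Z = n / (n + k)
= 1750 / (1750 + 1194)
= 1750 / 2944
= 0.5944


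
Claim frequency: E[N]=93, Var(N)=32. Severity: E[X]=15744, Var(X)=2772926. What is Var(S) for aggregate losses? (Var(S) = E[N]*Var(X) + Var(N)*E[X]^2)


Var(S) = E[N]*Var(X) + Var(N)*E[X]^2
= 93*2772926 + 32*15744^2
= 257882118 + 7931953152
= 8.1898e+09


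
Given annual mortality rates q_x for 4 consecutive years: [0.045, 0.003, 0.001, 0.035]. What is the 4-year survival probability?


p_k = 1 - q_k for each year
Survival = product of (1 - q_k)
= 0.955 * 0.997 * 0.999 * 0.965
= 0.9179


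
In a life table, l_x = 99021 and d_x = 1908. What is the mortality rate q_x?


q_x = d_x / l_x
= 1908 / 99021
= 0.0193


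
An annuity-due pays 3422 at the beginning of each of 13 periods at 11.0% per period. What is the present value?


PV_due = PMT * (1-(1+i)^(-n))/i * (1+i)
PV_immediate = 23098.0565
PV_due = 23098.0565 * 1.11
= 25638.8427


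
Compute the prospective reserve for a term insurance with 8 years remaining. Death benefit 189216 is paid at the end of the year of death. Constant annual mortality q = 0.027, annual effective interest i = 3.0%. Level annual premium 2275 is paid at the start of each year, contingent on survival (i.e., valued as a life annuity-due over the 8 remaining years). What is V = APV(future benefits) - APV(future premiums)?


v = 1/(1+i) = 0.970874
APV(future benefits) per unit = sum_{k=0}^{7} k_p_x * q * v^(k+1) = 0.173288
APV(future benefits) = 189216 * 0.173288 = 32788.9429
Life annuity-due factor ä_{x:8} = sum_{k=0}^{7} k_p_x * v^k = 6.610633
APV(future premiums) = 2275 * 6.610633 = 15039.1891
V = 32788.9429 - 15039.1891
= 17749.7538


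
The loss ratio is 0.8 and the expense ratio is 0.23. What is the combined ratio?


Combined ratio = loss ratio + expense ratio
= 0.8 + 0.23
= 1.03


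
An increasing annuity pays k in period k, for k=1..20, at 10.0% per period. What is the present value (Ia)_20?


(Ia)_n = sum_{k=1}^{n} k * v^k, v = 1/(1+i)
v = 0.909091
Sum computed term by term:
(Ia)_20 = 63.9205


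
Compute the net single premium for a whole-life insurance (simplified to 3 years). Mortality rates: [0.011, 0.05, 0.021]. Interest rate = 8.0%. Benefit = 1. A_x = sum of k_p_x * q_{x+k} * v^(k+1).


v = 0.925926
Year 0: k_p_x=1.0, q=0.011, term=0.010185
Year 1: k_p_x=0.989, q=0.05, term=0.042395
Year 2: k_p_x=0.93955, q=0.021, term=0.015663
A_x = 0.0682


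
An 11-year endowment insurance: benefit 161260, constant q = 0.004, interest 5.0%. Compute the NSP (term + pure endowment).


Term component = 5262.3105
Pure endowment = 11_p_x * v^11 * benefit = 0.95687 * 0.584679 * 161260 = 90218.8087
NSP = 95481.1192
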